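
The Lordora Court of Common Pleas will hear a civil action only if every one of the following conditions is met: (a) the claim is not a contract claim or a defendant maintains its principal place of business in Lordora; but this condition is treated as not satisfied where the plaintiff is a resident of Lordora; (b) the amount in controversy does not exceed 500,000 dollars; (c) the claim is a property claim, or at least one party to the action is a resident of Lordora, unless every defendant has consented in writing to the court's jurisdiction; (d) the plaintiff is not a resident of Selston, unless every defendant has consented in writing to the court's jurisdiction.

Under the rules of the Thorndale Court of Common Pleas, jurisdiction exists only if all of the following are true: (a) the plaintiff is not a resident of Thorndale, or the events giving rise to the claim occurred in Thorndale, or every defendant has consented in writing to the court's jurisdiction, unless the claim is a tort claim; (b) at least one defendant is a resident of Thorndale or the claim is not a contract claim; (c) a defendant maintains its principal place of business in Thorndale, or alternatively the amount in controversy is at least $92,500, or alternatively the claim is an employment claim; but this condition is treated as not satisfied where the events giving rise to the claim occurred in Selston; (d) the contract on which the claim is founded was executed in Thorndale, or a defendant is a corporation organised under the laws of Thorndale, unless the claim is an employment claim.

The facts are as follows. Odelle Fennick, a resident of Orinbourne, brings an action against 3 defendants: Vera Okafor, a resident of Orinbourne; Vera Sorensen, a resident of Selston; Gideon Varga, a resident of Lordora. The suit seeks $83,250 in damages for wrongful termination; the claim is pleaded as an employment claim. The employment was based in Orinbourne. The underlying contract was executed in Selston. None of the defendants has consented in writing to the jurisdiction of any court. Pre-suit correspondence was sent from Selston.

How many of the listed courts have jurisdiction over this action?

2

The Lordora Court of Common Pleas:
  (a) The claim is an employment claim, not a contract claim, so one alternative holds. And the carve-out is inapplicable — the plaintiff resides in Orinbourne, not Lordora. Met.
  (b) The amount in controversy is $83,250, within the 500,000 dollars ceiling. Met.
  (c) Gideon Varga resides in Lordora, which satisfies one of the alternatives. Met.
  (d) The plaintiff resides in Orinbourne, which is not Selston. Satisfied.
  → The court has jurisdiction.
The Thorndale Court of Common Pleas:
  (a) The plaintiff resides in Orinbourne, which is not Thorndale, so this disjunct is met. Satisfied.
  (b) The claim is an employment claim, not a contract claim — that alternative is enough. Met.
  (c) The claim is an employment claim, so one alternative holds. And the carve-out is inapplicable — the operative events occurred in Orinbourne, not Selston. Satisfied.
  (d) The contract was executed in Selston, not Thorndale; no defendant is a corporation — every alternative fails. But the claim is an employment claim, and the 'unless' clause therefore excuses the requirement. Met.
  → All conditions met; jurisdiction exists.
Courts with jurisdiction: the Lordora Court of Common Pleas, the Thorndale Court of Common Pleas — 2 in total.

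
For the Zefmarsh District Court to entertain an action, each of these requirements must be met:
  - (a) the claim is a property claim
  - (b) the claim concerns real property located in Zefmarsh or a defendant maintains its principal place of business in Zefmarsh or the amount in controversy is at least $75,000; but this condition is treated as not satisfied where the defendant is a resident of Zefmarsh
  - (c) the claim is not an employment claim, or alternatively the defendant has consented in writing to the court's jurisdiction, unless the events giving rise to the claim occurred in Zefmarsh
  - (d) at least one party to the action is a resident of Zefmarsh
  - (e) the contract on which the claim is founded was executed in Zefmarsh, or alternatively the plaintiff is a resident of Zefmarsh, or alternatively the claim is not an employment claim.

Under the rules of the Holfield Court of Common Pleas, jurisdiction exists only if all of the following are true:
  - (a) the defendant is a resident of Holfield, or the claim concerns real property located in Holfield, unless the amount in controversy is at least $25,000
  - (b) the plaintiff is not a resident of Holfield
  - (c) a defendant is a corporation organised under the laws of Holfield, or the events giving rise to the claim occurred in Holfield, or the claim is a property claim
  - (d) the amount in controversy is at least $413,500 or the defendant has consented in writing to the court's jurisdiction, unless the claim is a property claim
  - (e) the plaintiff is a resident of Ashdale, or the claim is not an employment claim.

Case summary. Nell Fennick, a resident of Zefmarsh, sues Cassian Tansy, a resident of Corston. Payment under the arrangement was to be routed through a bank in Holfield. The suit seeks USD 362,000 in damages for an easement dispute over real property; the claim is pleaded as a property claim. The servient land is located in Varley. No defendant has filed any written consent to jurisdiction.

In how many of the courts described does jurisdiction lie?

The Zefmarsh District Court:
  (a) The claim is a property claim. Satisfied.
  (b) The amount in controversy is $362,000, which meets the USD 75,000 floor, which satisfies one of the alternatives. And the carve-out is inapplicable — the defendant resides in Corston, not Zefmarsh. Met.
  (c) The claim is a property claim, not an employment claim, so this disjunct is met. Satisfied.
  (d) Nell Fennick resides in Zefmarsh. Met.
  (e) The plaintiff resides in Zefmarsh, so one alternative holds. Condition met.
  → The court has jurisdiction.
The Holfield Court of Common Pleas:
  (a) The defendant resides in Corston, not Holfield; the property lies in Varley, not Holfield — none of the alternatives is met. However, the amount in controversy is 362,000 dollars, which meets the $25,000 floor, so the 'unless' proviso supplies this condition. Satisfied.
  (b) The plaintiff resides in Zefmarsh, which is not Holfield. Satisfied.
  (c) The claim is a property claim, so this disjunct is met. Condition met.
  (d) The amount in controversy is USD 362,000, below the $413,500 floor; no such written consent has been filed — none of the alternatives is met. However, the claim is a property claim, so the 'unless' proviso supplies this condition. Condition met.
  (e) The claim is a property claim, not an employment claim, so this disjunct is met. Satisfied.
  → Jurisdiction lies.
Courts with jurisdiction: the Zefmarsh District Court, the Holfield Court of Common Pleas — 2 in total.

2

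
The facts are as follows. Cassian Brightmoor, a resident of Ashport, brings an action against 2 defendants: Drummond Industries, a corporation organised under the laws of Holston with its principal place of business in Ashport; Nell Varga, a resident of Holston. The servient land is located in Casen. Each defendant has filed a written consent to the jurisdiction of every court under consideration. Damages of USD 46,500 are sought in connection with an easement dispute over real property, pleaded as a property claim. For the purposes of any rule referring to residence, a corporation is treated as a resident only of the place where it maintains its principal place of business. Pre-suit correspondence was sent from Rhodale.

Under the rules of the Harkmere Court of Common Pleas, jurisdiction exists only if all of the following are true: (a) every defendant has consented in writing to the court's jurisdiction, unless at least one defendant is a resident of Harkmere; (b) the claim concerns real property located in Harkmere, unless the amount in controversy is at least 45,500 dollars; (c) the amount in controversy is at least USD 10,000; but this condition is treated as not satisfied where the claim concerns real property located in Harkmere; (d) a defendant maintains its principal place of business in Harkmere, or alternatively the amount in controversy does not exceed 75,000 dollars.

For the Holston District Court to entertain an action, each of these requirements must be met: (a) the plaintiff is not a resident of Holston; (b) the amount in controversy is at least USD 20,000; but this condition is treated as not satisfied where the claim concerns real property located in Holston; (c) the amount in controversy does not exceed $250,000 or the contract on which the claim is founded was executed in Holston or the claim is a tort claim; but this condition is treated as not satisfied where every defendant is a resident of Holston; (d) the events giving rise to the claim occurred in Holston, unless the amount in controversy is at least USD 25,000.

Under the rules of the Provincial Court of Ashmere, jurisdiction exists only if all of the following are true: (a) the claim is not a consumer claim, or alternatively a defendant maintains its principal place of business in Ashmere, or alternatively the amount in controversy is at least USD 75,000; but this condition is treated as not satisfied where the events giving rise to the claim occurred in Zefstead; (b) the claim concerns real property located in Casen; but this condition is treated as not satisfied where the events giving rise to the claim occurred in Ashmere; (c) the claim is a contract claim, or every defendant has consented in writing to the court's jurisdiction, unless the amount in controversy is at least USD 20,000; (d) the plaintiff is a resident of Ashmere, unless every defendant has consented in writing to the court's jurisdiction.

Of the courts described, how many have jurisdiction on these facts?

3

The Harkmere Court of Common Pleas:
  (a) Every defendant has filed written consent. Satisfied.
  (b) The property lies in Casen, not Harkmere. However, the amount in controversy is 46,500 dollars, which meets the 45,500 dollars floor, so the 'unless' proviso supplies this condition. Condition met.
  (c) The amount in controversy is $46,500, which meets the USD 10,000 floor. The exception is not triggered, since the property lies in Casen, not Harkmere. Satisfied.
  (d) The amount in controversy is 46,500 dollars, within the 75,000 dollars ceiling, so this disjunct is met. Condition met.
  → Every requirement is satisfied — jurisdiction.
The Holston District Court:
  (a) The plaintiff resides in Ashport, which is not Holston. Satisfied.
  (b) The amount in controversy is $46,500, which meets the USD 20,000 floor. The exception is not triggered, since the property lies in Casen, not Holston. Condition met.
  (c) The amount in controversy is USD 46,500, within the 250,000 dollars ceiling, which satisfies one of the alternatives. And the carve-out is inapplicable — the defendants reside as follows — Drummond Industries in Ashport, Nell Varga in Holston — not all in Holston. Condition met.
  (d) The operative events occurred in Casen, not Holston. The proviso rescues it, though: the amount in controversy is USD 46,500, which meets the 25,000 dollars floor. Condition met.
  → All conditions met; jurisdiction exists.
The Provincial Court of Ashmere:
  (a) The claim is a property claim, not a consumer claim, which satisfies one of the alternatives. The carve-out does not apply: the operative events occurred in Casen, not Zefstead. Satisfied.
  (b) The property lies in Casen. The exception is not triggered, since the operative events occurred in Casen, not Ashmere. Met.
  (c) Every defendant has filed written consent, so one alternative holds. Met.
  (d) The plaintiff resides in Ashport, not Ashmere. However, every defendant has filed written consent, so the 'unless' proviso supplies this condition. Condition met.
  → Every requirement is satisfied — jurisdiction.
Courts with jurisdiction: the Harkmere Court of Common Pleas, the Holston District Court, the Provincial Court of Ashmere — 3 in total.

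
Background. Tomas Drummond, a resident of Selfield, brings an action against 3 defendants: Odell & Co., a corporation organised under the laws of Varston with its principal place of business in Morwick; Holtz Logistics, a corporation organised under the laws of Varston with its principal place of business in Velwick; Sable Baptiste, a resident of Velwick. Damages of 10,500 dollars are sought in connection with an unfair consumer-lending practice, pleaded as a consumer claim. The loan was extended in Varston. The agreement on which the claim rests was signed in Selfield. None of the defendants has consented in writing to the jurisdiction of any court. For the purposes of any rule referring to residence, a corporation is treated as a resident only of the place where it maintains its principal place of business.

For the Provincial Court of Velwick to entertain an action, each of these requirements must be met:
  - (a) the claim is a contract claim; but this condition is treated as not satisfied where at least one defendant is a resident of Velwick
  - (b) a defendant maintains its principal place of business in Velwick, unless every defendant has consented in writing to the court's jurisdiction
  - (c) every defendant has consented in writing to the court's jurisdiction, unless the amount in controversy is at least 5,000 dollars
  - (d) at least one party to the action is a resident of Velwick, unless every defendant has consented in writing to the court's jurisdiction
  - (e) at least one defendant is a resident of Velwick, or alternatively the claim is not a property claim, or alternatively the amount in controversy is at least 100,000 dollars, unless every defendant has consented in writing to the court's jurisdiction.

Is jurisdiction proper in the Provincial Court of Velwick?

No

The Provincial Court of Velwick:
  (a) The claim is a consumer claim, not a contract claim. Not satisfied.
  (b) Holtz Logistics has its principal place of business in Velwick. Condition met.
  (c) No such written consent has been filed. But the amount in controversy is 10,500 dollars, which meets the USD 5,000 floor, and the 'unless' clause therefore excuses the requirement. Satisfied.
  (d) Holtz Logistics resides in Velwick. Met.
  (e) Holtz Logistics resides in Velwick, so one alternative holds. Condition met.
  → The court lacks jurisdiction.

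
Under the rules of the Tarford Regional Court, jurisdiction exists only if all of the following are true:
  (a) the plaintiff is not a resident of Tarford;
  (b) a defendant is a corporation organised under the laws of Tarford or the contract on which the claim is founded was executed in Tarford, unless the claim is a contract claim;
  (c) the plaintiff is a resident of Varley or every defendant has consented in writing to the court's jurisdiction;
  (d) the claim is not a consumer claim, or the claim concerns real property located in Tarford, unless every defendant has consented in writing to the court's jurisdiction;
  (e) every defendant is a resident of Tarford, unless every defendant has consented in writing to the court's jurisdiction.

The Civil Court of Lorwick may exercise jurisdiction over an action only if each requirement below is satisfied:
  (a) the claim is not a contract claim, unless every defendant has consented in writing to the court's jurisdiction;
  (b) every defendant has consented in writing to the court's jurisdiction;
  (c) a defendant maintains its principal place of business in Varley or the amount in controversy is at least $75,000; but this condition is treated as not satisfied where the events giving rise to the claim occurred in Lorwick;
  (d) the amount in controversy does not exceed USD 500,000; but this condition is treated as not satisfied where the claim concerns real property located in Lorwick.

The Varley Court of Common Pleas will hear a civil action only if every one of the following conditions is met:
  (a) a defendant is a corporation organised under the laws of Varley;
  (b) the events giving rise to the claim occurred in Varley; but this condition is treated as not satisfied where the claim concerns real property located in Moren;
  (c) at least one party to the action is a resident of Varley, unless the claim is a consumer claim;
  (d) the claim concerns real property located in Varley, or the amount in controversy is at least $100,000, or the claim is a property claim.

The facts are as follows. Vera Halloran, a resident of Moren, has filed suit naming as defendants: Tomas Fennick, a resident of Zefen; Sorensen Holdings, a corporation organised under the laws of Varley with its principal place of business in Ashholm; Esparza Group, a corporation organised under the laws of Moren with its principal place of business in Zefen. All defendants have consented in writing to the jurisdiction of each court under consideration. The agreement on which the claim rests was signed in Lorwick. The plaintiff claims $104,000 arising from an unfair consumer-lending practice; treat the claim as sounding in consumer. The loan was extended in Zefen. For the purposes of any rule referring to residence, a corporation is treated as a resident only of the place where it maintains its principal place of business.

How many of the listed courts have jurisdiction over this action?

The Tarford Regional Court:
  (a) The plaintiff resides in Moren, which is not Tarford. Condition met.
  (b) The corporate defendant(s) are organised in Moren, Varley, not Tarford; the contract was executed in Lorwick, not Tarford — none of the alternatives is met. The proviso offers no rescue either, since the claim is a consumer claim, not a contract claim. Condition not met.
  (c) Every defendant has filed written consent, so this disjunct is met. Met.
  (d) The claim is a consumer claim; the claim does not concern real property — none of the alternatives is met. However, every defendant has filed written consent, so the 'unless' proviso supplies this condition. Satisfied.
  (e) The defendants reside as follows — Tomas Fennick in Zefen, Sorensen Holdings in Ashholm, Esparza Group in Zefen — not all in Tarford. The proviso rescues it, though: every defendant has filed written consent. Satisfied.
  → No jurisdiction.
The Civil Court of Lorwick:
  (a) The claim is a consumer claim, not a contract claim. Met.
  (b) Every defendant has filed written consent. Satisfied.
  (c) The amount in controversy is USD 104,000, which meets the 75,000 dollars floor, so one alternative holds. The carve-out does not apply: the operative events occurred in Zefen, not Lorwick. Condition met.
  (d) The amount in controversy is USD 104,000, within the 500,000 dollars ceiling. The carve-out does not apply: the claim does not concern real property. Condition met.
  → Every requirement is satisfied — jurisdiction.
The Varley Court of Common Pleas:
  (a) Sorensen Holdings is organised under the laws of Varley. Condition met.
  (b) The operative events occurred in Zefen, not Varley. Not met.
  (c) No party resides in Varley. But the claim is a consumer claim, and the 'unless' clause therefore excuses the requirement. Satisfied.
  (d) The amount in controversy is 104,000 dollars, which meets the USD 100,000 floor — that alternative is enough. Met.
  → Not every requirement is met — no jurisdiction.
Courts with jurisdiction: the Civil Court of Lorwick — 1 in total.

1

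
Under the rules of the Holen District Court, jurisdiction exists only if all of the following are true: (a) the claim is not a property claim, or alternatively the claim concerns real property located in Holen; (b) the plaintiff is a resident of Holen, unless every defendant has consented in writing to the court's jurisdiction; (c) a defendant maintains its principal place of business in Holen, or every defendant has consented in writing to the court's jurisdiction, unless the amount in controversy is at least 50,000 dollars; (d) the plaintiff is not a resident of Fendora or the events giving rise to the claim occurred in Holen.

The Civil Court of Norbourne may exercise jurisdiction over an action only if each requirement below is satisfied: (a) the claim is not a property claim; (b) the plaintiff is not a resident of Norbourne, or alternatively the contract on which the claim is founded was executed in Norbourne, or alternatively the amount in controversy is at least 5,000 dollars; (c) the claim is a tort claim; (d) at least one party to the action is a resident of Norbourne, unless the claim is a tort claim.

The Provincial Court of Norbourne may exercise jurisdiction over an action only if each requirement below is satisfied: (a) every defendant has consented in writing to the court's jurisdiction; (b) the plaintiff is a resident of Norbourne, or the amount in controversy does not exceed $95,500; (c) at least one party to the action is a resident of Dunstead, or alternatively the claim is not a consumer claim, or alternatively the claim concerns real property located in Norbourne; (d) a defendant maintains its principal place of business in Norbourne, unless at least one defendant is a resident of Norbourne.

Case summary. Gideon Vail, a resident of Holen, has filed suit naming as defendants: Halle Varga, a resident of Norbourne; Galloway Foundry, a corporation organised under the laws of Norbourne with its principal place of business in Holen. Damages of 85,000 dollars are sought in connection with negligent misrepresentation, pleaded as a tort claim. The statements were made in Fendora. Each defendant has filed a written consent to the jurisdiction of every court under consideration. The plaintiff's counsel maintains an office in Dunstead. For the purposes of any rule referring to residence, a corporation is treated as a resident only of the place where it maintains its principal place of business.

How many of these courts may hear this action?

The Holen District Court:
  (a) The claim is a tort claim, not a property claim, so this disjunct is met. Condition met.
  (b) The plaintiff resides in Holen. Condition met.
  (c) Galloway Foundry has its principal place of business in Holen, which satisfies one of the alternatives. Satisfied.
  (d) The plaintiff resides in Holen, which is not Fendora, which satisfies one of the alternatives. Condition met.
  → Every requirement is satisfied — jurisdiction.
The Civil Court of Norbourne:
  (a) The claim is a tort claim, not a property claim. Condition met.
  (b) The plaintiff resides in Holen, which is not Norbourne, so this disjunct is met. Condition met.
  (c) The claim is a tort claim. Met.
  (d) Halle Varga resides in Norbourne. Satisfied.
  → All conditions met; jurisdiction exists.
The Provincial Court of Norbourne:
  (a) Every defendant has filed written consent. Met.
  (b) The amount in controversy is $85,000, within the $95,500 ceiling, so this disjunct is met. Met.
  (c) The claim is a tort claim, not a consumer claim, so this disjunct is met. Met.
  (d) The corporate defendant(s) have their principal place of business in Holen, not Norbourne. The proviso rescues it, though: Halle Varga resides in Norbourne. Condition met.
  → Every requirement is satisfied — jurisdiction.
Courts with jurisdiction: the Holen District Court, the Civil Court of Norbourne, the Provincial Court of Norbourne — 3 in total.

3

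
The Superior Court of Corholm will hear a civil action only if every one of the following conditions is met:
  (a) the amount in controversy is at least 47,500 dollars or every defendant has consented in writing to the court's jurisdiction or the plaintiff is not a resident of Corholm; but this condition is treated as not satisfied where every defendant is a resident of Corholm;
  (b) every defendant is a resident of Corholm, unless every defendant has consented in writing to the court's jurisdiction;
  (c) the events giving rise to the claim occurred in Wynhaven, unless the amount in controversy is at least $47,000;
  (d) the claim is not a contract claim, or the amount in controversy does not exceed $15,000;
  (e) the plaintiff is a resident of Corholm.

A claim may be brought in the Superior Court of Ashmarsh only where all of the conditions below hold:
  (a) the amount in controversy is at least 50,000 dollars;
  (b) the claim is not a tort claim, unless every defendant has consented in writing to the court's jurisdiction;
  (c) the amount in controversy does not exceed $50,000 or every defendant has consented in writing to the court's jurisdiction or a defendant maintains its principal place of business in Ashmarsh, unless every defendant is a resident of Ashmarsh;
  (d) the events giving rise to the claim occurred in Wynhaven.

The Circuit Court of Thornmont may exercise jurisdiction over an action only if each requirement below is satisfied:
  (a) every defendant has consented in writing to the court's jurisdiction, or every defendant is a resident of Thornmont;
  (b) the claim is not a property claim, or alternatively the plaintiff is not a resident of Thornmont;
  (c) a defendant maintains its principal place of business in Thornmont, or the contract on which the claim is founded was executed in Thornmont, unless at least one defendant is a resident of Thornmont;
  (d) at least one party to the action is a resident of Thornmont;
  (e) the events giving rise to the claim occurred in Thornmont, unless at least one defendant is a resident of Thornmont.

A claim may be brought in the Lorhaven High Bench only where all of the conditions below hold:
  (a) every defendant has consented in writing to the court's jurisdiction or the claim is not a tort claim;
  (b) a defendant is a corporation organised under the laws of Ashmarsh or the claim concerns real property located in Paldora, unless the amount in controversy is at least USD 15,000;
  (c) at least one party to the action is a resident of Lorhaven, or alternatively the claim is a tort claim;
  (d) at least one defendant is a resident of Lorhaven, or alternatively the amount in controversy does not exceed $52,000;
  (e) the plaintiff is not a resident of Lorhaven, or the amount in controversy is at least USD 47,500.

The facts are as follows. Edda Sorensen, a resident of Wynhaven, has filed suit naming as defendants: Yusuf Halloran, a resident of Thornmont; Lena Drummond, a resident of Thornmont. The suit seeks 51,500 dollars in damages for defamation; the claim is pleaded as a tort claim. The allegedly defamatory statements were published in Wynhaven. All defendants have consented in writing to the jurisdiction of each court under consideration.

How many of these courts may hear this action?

3

The Superior Court of Corholm:
  (a) The amount in controversy is USD 51,500, which meets the $47,500 floor, which satisfies one of the alternatives. The carve-out does not apply: the defendants reside as follows — Yusuf Halloran in Thornmont, Lena Drummond in Thornmont — not all in Corholm. Condition met.
  (b) The defendants reside as follows — Yusuf Halloran in Thornmont, Lena Drummond in Thornmont — not all in Corholm. But every defendant has filed written consent, and the 'unless' clause therefore excuses the requirement. Met.
  (c) The operative events occurred in Wynhaven. Satisfied.
  (d) The claim is a tort claim, not a contract claim, so one alternative holds. Condition met.
  (e) The plaintiff resides in Wynhaven, not Corholm. Not satisfied.
  → No jurisdiction.
The Superior Court of Ashmarsh:
  (a) The amount in controversy is USD 51,500, which meets the USD 50,000 floor. Satisfied.
  (b) The claim is a tort claim. However, every defendant has filed written consent, so the 'unless' proviso supplies this condition. Met.
  (c) Every defendant has filed written consent, which satisfies one of the alternatives. Condition met.
  (d) The operative events occurred in Wynhaven. Met.
  → Jurisdiction lies.
The Circuit Court of Thornmont:
  (a) Every defendant has filed written consent, so one alternative holds. Condition met.
  (b) The claim is a tort claim, not a property claim — that alternative is enough. Met.
  (c) No defendant is a corporation; no contract (and hence no place of execution) is alleged — none of the alternatives is met. But Yusuf Halloran resides in Thornmont, and the 'unless' clause therefore excuses the requirement. Met.
  (d) Yusuf Halloran resides in Thornmont. Satisfied.
  (e) The operative events occurred in Wynhaven, not Thornmont. However, Yusuf Halloran resides in Thornmont, so the 'unless' proviso supplies this condition. Met.
  → All conditions met; jurisdiction exists.
The Lorhaven High Bench:
  (a) Every defendant has filed written consent, which satisfies one of the alternatives. Met.
  (b) No defendant is a corporation; the claim does not concern real property — every alternative fails. But the amount in controversy is $51,500, which meets the USD 15,000 floor, and the 'unless' clause therefore excuses the requirement. Met.
  (c) The claim is a tort claim, so this disjunct is met. Condition met.
  (d) The amount in controversy is $51,500, within the 52,000 dollars ceiling, so this disjunct is met. Satisfied.
  (e) The plaintiff resides in Wynhaven, which is not Lorhaven, so this disjunct is met. Condition met.
  → The court has jurisdiction.
Courts with jurisdiction: the Superior Court of Ashmarsh, the Circuit Court of Thornmont, the Lorhaven High Bench — 3 in total.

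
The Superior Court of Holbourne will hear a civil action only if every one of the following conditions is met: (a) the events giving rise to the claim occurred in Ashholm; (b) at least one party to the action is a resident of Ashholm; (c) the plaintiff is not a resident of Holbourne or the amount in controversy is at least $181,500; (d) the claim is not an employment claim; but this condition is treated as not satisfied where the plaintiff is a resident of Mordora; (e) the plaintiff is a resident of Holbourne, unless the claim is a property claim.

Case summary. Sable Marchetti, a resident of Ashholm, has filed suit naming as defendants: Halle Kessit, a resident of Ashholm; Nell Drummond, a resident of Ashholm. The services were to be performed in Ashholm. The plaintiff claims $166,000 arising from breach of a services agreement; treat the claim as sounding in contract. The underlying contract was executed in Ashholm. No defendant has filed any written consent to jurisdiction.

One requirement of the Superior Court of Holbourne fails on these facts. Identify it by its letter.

(e)

The Superior Court of Holbourne:
  (a) The operative events occurred in Ashholm. Satisfied.
  (b) Sable Marchetti resides in Ashholm. Condition met.
  (c) The plaintiff resides in Ashholm, which is not Holbourne, which satisfies one of the alternatives. Satisfied.
  (d) The claim is a contract claim, not an employment claim. The exception is not triggered, since the plaintiff resides in Ashholm, not Mordora. Met.
  (e) The plaintiff resides in Ashholm, not Holbourne. Nor does the 'unless' clause help: the claim is a contract claim, not a property claim. Condition not met.
Only condition (e) fails.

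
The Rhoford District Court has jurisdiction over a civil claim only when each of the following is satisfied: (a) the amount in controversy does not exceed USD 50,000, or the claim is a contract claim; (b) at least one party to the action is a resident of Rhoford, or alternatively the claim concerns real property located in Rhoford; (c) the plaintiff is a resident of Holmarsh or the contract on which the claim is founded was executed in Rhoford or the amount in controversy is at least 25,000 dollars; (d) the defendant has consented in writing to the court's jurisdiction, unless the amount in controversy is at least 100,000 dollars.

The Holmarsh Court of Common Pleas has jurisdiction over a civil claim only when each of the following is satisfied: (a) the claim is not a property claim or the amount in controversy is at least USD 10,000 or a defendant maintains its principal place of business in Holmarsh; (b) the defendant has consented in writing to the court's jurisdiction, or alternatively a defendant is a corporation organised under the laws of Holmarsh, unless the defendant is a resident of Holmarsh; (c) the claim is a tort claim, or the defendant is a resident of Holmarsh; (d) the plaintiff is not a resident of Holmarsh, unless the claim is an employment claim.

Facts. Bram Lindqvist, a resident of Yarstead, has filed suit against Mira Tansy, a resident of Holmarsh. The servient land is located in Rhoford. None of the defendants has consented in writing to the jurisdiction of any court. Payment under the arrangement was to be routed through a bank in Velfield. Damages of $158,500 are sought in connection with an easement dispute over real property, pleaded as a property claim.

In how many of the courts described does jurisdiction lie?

The Rhoford District Court:
  (a) The amount in controversy is $158,500, above the 50,000 dollars ceiling; the claim is a property claim, not a contract claim — every alternative fails. Not satisfied.
  (b) The property lies in Rhoford — that alternative is enough. Met.
  (c) The amount in controversy is 158,500 dollars, which meets the 25,000 dollars floor, so one alternative holds. Condition met.
  (d) No such written consent has been filed. However, the amount in controversy is $158,500, which meets the USD 100,000 floor, so the 'unless' proviso supplies this condition. Satisfied.
  → At least one condition fails; no jurisdiction.
The Holmarsh Court of Common Pleas:
  (a) The amount in controversy is $158,500, which meets the USD 10,000 floor, which satisfies one of the alternatives. Condition met.
  (b) No such written consent has been filed; no defendant is a corporation — no alternative holds. But the defendant resides in Holmarsh, and the 'unless' clause therefore excuses the requirement. Met.
  (c) The defendant resides in Holmarsh, which satisfies one of the alternatives. Met.
  (d) The plaintiff resides in Yarstead, which is not Holmarsh. Met.
  → Every requirement is satisfied — jurisdiction.
Courts with jurisdiction: the Holmarsh Court of Common Pleas — 1 in total.

1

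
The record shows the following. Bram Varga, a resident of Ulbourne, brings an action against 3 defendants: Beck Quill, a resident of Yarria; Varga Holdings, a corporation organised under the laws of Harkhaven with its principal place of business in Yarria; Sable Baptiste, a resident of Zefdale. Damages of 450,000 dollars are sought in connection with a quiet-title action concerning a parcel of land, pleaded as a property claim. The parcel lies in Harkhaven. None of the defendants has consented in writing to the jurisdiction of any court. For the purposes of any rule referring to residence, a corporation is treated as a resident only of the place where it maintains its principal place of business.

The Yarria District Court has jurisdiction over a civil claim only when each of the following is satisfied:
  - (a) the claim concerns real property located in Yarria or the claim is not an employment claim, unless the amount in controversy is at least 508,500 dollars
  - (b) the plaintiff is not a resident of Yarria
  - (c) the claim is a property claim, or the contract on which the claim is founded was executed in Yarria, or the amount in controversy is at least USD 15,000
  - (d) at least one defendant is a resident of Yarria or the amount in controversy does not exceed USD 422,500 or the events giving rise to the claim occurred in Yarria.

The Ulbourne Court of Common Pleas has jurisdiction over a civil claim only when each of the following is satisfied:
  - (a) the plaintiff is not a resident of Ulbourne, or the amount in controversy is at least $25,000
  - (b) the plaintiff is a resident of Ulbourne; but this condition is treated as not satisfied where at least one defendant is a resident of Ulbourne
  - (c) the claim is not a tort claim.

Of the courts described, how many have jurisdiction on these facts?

2

The Yarria District Court:
  (a) The claim is a property claim, not an employment claim, so this disjunct is met. Met.
  (b) The plaintiff resides in Ulbourne, which is not Yarria. Met.
  (c) The claim is a property claim, which satisfies one of the alternatives. Satisfied.
  (d) Beck Quill resides in Yarria — that alternative is enough. Satisfied.
  → Every requirement is satisfied — jurisdiction.
The Ulbourne Court of Common Pleas:
  (a) The amount in controversy is $450,000, which meets the $25,000 floor, so one alternative holds. Met.
  (b) The plaintiff resides in Ulbourne. The exception is not triggered, since no defendant resides in Ulbourne (they reside in Yarria, Yarria, Zefdale). Condition met.
  (c) The claim is a property claim, not a tort claim. Condition met.
  → Every requirement is satisfied — jurisdiction.
Courts with jurisdiction: the Yarria District Court, the Ulbourne Court of Common Pleas — 2 in total.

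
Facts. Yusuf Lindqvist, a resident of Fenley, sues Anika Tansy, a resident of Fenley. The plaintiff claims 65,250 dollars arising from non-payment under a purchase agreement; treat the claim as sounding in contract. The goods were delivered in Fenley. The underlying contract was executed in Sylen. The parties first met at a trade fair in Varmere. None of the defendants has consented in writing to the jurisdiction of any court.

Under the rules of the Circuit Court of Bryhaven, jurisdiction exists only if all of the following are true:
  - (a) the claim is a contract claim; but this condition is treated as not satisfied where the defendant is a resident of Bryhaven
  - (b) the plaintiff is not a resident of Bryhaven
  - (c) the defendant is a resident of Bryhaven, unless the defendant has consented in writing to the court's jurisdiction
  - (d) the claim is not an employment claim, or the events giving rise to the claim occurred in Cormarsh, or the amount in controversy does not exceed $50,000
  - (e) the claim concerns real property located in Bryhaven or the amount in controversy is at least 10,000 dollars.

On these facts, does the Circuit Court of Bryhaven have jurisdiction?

The Circuit Court of Bryhaven:
  (a) The claim is a contract claim. And the carve-out is inapplicable — the defendant resides in Fenley, not Bryhaven. Met.
  (b) The plaintiff resides in Fenley, which is not Bryhaven. Met.
  (c) The defendant resides in Fenley, not Bryhaven. The proviso offers no rescue either, since no such written consent has been filed. Not met.
  (d) The claim is a contract claim, not an employment claim, so one alternative holds. Met.
  (e) The amount in controversy is USD 65,250, which meets the 10,000 dollars floor, which satisfies one of the alternatives. Satisfied.
  → At least one condition fails; no jurisdiction.

No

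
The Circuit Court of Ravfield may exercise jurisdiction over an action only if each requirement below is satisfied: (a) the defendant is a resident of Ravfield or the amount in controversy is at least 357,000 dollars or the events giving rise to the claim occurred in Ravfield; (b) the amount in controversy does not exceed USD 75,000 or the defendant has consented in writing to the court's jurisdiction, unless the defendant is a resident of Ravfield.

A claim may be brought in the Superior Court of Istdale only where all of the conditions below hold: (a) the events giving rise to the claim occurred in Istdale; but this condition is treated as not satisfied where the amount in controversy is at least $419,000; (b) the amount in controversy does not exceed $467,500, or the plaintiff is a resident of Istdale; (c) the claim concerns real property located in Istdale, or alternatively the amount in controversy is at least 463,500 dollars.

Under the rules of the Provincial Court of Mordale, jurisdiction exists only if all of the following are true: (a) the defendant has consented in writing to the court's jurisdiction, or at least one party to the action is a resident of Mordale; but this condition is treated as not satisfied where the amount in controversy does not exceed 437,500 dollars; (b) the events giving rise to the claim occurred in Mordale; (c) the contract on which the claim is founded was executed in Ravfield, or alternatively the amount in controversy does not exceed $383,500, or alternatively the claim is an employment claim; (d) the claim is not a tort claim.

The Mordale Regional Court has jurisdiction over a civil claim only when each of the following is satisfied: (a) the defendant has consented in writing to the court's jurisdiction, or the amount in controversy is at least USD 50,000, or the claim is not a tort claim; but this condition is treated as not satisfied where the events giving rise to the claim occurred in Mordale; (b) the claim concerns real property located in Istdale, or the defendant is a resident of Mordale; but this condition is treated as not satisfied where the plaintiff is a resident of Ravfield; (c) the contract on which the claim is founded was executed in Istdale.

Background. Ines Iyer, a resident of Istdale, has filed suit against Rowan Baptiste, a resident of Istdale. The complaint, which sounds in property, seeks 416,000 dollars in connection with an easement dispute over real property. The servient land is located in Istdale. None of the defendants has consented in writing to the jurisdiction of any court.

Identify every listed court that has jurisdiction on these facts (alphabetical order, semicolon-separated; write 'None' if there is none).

the Superior Court of Istdale

The Circuit Court of Ravfield:
  (a) The amount in controversy is USD 416,000, which meets the USD 357,000 floor, so one alternative holds. Met.
  (b) The amount in controversy is USD 416,000, above the 75,000 dollars ceiling; no such written consent has been filed — none of the alternatives is met. And the defendant resides in Istdale, not Ravfield, so the proviso does not save it. Condition not met.
  → At least one condition fails; no jurisdiction.
The Superior Court of Istdale:
  (a) The operative events occurred in Istdale. And the carve-out is inapplicable — the amount in controversy is $416,000, below the 419,000 dollars floor. Satisfied.
  (b) The amount in controversy is 416,000 dollars, within the $467,500 ceiling, which satisfies one of the alternatives. Condition met.
  (c) The property lies in Istdale, so one alternative holds. Condition met.
  → Jurisdiction lies.
The Provincial Court of Mordale:
  (a) No such written consent has been filed; no party resides in Mordale — none of the alternatives is met. Fails.
  (b) The operative events occurred in Istdale, not Mordale. Fails.
  (c) No contract (and hence no place of execution) is alleged; the amount in controversy is 416,000 dollars, above the $383,500 ceiling; the claim is a property claim, not an employment claim — every alternative fails. Not met.
  (d) The claim is a property claim, not a tort claim. Satisfied.
  → At least one condition fails; no jurisdiction.
The Mordale Regional Court:
  (a) The amount in controversy is USD 416,000, which meets the USD 50,000 floor, so one alternative holds. The exception is not triggered, since the operative events occurred in Istdale, not Mordale. Satisfied.
  (b) The property lies in Istdale — that alternative is enough. The exception is not triggered, since the plaintiff resides in Istdale, not Ravfield. Condition met.
  (c) No contract (and hence no place of execution) is alleged. Not met.
  → Not every requirement is met — no jurisdiction.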